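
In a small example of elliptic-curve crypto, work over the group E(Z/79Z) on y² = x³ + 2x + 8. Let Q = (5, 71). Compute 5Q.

Double-and-add on 5 = (101)₂. Start with Q = (5, 71) for the leading 1-bit.
double: tangent at (5, 71): λ = (3·5² + 2)/(2·71) ≡ 77/63. 63⁻¹ ≡ 74 (mod 79) since 63·74 = 4662 ≡ 1, so λ ≡ 77·74 ≡ 10.
  x = λ² - 5 - 5 = 100 - 10 ≡ 11; y = λ·(5 - 11) - 71 ≡ 27. → (11, 27)
double: tangent at (11, 27): λ = (3·11² + 2)/(2·27) ≡ 49/54. 54⁻¹ ≡ 60 (mod 79), so λ ≡ 49·60 ≡ 17.
  x = λ² - 11 - 11 = 289 - 22 ≡ 30; y = λ·(11 - 30) - 27 ≡ 45. → (30, 45)
add Q: (30, 45) + (5, 71). λ = (71 - 45)/(5 - 30) ≡ 26/54 mod 79. 54⁻¹ ≡ 60 (mod 79), so λ ≡ 59.
  x = λ² - 30 - 5 = 3481 - 35 ≡ 49; y = λ·(30 - 49) - 45 ≡ 19. → (49, 19)

(49, 19)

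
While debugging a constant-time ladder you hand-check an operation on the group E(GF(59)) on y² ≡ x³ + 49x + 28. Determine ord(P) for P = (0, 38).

2P: tangent at (0, 38): λ = (3·0² + 49)/(2·38) ≡ 49/17. 17⁻¹ ≡ 7 (mod 59), so λ ≡ 49·7 ≡ 48.
  x = λ² - 0 - 0 = 2304 - 0 ≡ 3; y = λ·(0 - 3) - 38 ≡ 54. → (3, 54)
3P: (3, 54) + (0, 38). λ = (38 - 54)/(0 - 3) ≡ 43/56 mod 59. 56⁻¹ ≡ 39 (mod 59), so λ ≡ 25.
  x = λ² - 3 - 0 = 625 - 3 ≡ 32; y = λ·(3 - 32) - 54 ≡ 47. → (32, 47)
4P: (32, 47) + (0, 38). λ = (38 - 47)/(0 - 32) ≡ 50/27 mod 59. 27⁻¹ ≡ 35 (mod 59), so λ ≡ 39.
  x = λ² - 32 - 0 = 1521 - 32 ≡ 14; y = λ·(32 - 14) - 47 ≡ 6. → (14, 6)
5P: (14, 6) + (0, 38). λ = (38 - 6)/(0 - 14) ≡ 32/45 mod 59. 45⁻¹ ≡ 21 (mod 59), so λ ≡ 23.
  x = λ² - 14 - 0 = 529 - 14 ≡ 43; y = λ·(14 - 43) - 6 ≡ 35. → (43, 35)
6P: (43, 35) + (0, 38). λ = (38 - 35)/(0 - 43) ≡ 3/16 mod 59. 16⁻¹ ≡ 48 (mod 59) since 16·48 = 768 ≡ 1, so λ ≡ 26.
  x = λ² - 43 - 0 = 676 - 43 ≡ 43; y = λ·(43 - 43) - 35 ≡ 24. → (43, 24)
7P: (43, 24) + (0, 38). λ = (38 - 24)/(0 - 43) ≡ 14/16 mod 59. 16⁻¹ ≡ 48 (mod 59) since 16·48 = 768 ≡ 1, so λ ≡ 23.
  x = λ² - 43 - 0 = 529 - 43 ≡ 14; y = λ·(43 - 14) - 24 ≡ 53. → (14, 53)
8P: (14, 53) + (0, 38). λ = (38 - 53)/(0 - 14) ≡ 44/45 mod 59. 45⁻¹ ≡ 21 (mod 59) since 45·21 = 945 ≡ 1, so λ ≡ 39.
  x = λ² - 14 - 0 = 1521 - 14 ≡ 32; y = λ·(14 - 32) - 53 ≡ 12. → (32, 12)
9P: (32, 12) + (0, 38). λ = (38 - 12)/(0 - 32) ≡ 26/27 mod 59. 27⁻¹ ≡ 35 (mod 59) since 27·35 = 945 ≡ 1, so λ ≡ 25.
  x = λ² - 32 - 0 = 625 - 32 ≡ 3; y = λ·(32 - 3) - 12 ≡ 5. → (3, 5)
10P: (3, 5) + (0, 38). λ = (38 - 5)/(0 - 3) ≡ 33/56 mod 59. 56⁻¹ ≡ 39 (mod 59) since 56·39 = 2184 ≡ 1, so λ ≡ 48.
  x = λ² - 3 - 0 = 2304 - 3 ≡ 0; y = λ·(3 - 0) - 5 ≡ 21. → (0, 21)
11P: (0, 21) + (0, 38): same x and y₁ ≡ -y₂, so the sum is O.
11P = O, so the order is 11.

11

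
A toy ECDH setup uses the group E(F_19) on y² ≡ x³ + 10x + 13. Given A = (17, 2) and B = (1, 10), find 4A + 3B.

(5, 13)

First 4A:
Repeated addition: build up to 4A.
2A: tangent at (17, 2): λ = (3·17² + 10)/(2·2) ≡ 3/4. 4⁻¹ ≡ 5 (mod 19), so λ ≡ 3·5 ≡ 15.
  x = λ² - 17 - 17 = 225 - 34 ≡ 1; y = λ·(17 - 1) - 2 ≡ 10. → (1, 10)
3A: (1, 10) + (17, 2). λ = (2 - 10)/(17 - 1) ≡ 11/16 mod 19. 16⁻¹ ≡ 6 (mod 19), so λ ≡ 9.
  x = λ² - 1 - 17 = 81 - 18 ≡ 6; y = λ·(1 - 6) - 10 ≡ 2. → (6, 2)
4A: (6, 2) + (17, 2). λ = (2 - 2)/(17 - 6) ≡ 0/11 mod 19. 11⁻¹ ≡ 7 (mod 19) since 11·7 = 77 ≡ 1, so λ ≡ 0.
  x = λ² - 6 - 17 = 0 - 23 ≡ 15; y = λ·(6 - 15) - 2 ≡ 17. → (15, 17)
4A = (15, 17).
Next 3B:
Repeated addition: build up to 3B.
2B: tangent at (1, 10): λ = (3·1² + 10)/(2·10) ≡ 13/1. 1⁻¹ ≡ 1 (mod 19), so λ ≡ 13·1 ≡ 13.
  x = λ² - 1 - 1 = 169 - 2 ≡ 15; y = λ·(1 - 15) - 10 ≡ 17. → (15, 17)
3B: (15, 17) + (1, 10). λ = (10 - 17)/(1 - 15) ≡ 12/5 mod 19. 5⁻¹ ≡ 4 (mod 19), so λ ≡ 10.
  x = λ² - 15 - 1 = 100 - 16 ≡ 8; y = λ·(15 - 8) - 17 ≡ 15. → (8, 15)
3B = (8, 15).
Finally 4A + 3B:
(15, 17) + (8, 15). λ = (15 - 17)/(8 - 15) ≡ 17/12 mod 19. 12⁻¹ ≡ 8 (mod 19) since 12·8 = 96 ≡ 1, so λ ≡ 3.
  x = λ² - 15 - 8 = 9 - 23 ≡ 5; y = λ·(15 - 5) - 17 ≡ 13. → (5, 13)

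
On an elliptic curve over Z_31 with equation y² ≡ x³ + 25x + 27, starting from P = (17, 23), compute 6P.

Repeated addition: build up to 6P.
2P: tangent at (17, 23): λ = (3·17² + 25)/(2·23) ≡ 24/15. 15⁻¹ ≡ 29 (mod 31), so λ ≡ 24·29 ≡ 14.
  x = λ² - 17 - 17 = 196 - 34 ≡ 7; y = λ·(17 - 7) - 23 ≡ 24. → (7, 24)
3P: (7, 24) + (17, 23). λ = (23 - 24)/(17 - 7) ≡ 30/10 mod 31. 10⁻¹ ≡ 28 (mod 31), so λ ≡ 3.
  x = λ² - 7 - 17 = 9 - 24 ≡ 16; y = λ·(7 - 16) - 24 ≡ 11. → (16, 11)
4P: (16, 11) + (17, 23). λ = (23 - 11)/(17 - 16) ≡ 12/1 mod 31. 1⁻¹ ≡ 1 (mod 31) since 1·1 = 1 ≡ 1, so λ ≡ 12.
  x = λ² - 16 - 17 = 144 - 33 ≡ 18; y = λ·(16 - 18) - 11 ≡ 27. → (18, 27)
5P: (18, 27) + (17, 23). λ = (23 - 27)/(17 - 18) ≡ 27/30 mod 31. 30⁻¹ ≡ 30 (mod 31), so λ ≡ 4.
  x = λ² - 18 - 17 = 16 - 35 ≡ 12; y = λ·(18 - 12) - 27 ≡ 28. → (12, 28)
6P: (12, 28) + (17, 23). λ = (23 - 28)/(17 - 12) ≡ 26/5 mod 31. 5⁻¹ ≡ 25 (mod 31) since 5·25 = 125 ≡ 1, so λ ≡ 30.
  x = λ² - 12 - 17 = 900 - 29 ≡ 3; y = λ·(12 - 3) - 28 ≡ 25. → (3, 25)

(3, 25)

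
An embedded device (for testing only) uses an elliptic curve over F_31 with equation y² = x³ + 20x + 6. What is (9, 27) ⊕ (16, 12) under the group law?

(9, 27) + (16, 12). λ = (12 - 27)/(16 - 9) ≡ 16/7 mod 31. 7⁻¹ ≡ 9 (mod 31), so λ ≡ 20.
  x = λ² - 9 - 16 = 400 - 25 ≡ 3; y = λ·(9 - 3) - 27 ≡ 0. → (3, 0)

(3, 0)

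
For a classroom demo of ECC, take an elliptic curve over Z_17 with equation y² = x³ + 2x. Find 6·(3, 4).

Write G = (3, 4).
Double-and-add on 6 = (110)₂. Start with G = (3, 4) for the leading 1-bit.
double: tangent at (3, 4): λ = (3·3² + 2)/(2·4) ≡ 12/8. 8⁻¹ ≡ 15 (mod 17), so λ ≡ 12·15 ≡ 10.
  x = λ² - 3 - 3 = 100 - 6 ≡ 9; y = λ·(3 - 9) - 4 ≡ 4. → (9, 4)
add G: (9, 4) + (3, 4). λ = (4 - 4)/(3 - 9) ≡ 0/11 mod 17. 11⁻¹ ≡ 14 (mod 17), so λ ≡ 0.
  x = λ² - 9 - 3 = 0 - 12 ≡ 5; y = λ·(9 - 5) - 4 ≡ 13. → (5, 13)
double: tangent at (5, 13): λ = (3·5² + 2)/(2·13) ≡ 9/9. 9⁻¹ ≡ 2 (mod 17), so λ ≡ 9·2 ≡ 1.
  x = λ² - 5 - 5 = 1 - 10 ≡ 8; y = λ·(5 - 8) - 13 ≡ 1. → (8, 1)

(8, 1)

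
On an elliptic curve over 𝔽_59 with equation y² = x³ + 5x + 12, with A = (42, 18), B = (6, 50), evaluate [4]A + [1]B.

First 4A:
Repeated addition: build up to 4A.
2A: tangent at (42, 18): λ = (3·42² + 5)/(2·18) ≡ 46/36. 36⁻¹ ≡ 41 (mod 59), so λ ≡ 46·41 ≡ 57.
  x = λ² - 42 - 42 = 3249 - 84 ≡ 38; y = λ·(42 - 38) - 18 ≡ 33. → (38, 33)
3A: (38, 33) + (42, 18). λ = (18 - 33)/(42 - 38) ≡ 44/4 mod 59. 4⁻¹ ≡ 15 (mod 59), so λ ≡ 11.
  x = λ² - 38 - 42 = 121 - 80 ≡ 41; y = λ·(38 - 41) - 33 ≡ 52. → (41, 52)
4A: (41, 52) + (42, 18). λ = (18 - 52)/(42 - 41) ≡ 25/1 mod 59. 1⁻¹ ≡ 1 (mod 59) since 1·1 = 1 ≡ 1, so λ ≡ 25.
  x = λ² - 41 - 42 = 625 - 83 ≡ 11; y = λ·(41 - 11) - 52 ≡ 49. → (11, 49)
4A = (11, 49).
Finally 4A + B:
(11, 49) + (6, 50). λ = (50 - 49)/(6 - 11) ≡ 1/54 mod 59. 54⁻¹ ≡ 47 (mod 59), so λ ≡ 47.
  x = λ² - 11 - 6 = 2209 - 17 ≡ 9; y = λ·(11 - 9) - 49 ≡ 45. → (9, 45)

(9, 45)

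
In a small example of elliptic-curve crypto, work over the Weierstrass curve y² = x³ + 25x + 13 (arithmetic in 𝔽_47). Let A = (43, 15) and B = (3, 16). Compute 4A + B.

First 4A:
Repeated addition: build up to 4A.
2A: tangent at (43, 15): λ = (3·43² + 25)/(2·15) ≡ 26/30. 30⁻¹ ≡ 11 (mod 47) since 30·11 = 330 ≡ 1, so λ ≡ 26·11 ≡ 4.
  x = λ² - 43 - 43 = 16 - 86 ≡ 24; y = λ·(43 - 24) - 15 ≡ 14. → (24, 14)
3A: (24, 14) + (43, 15). λ = (15 - 14)/(43 - 24) ≡ 1/19 mod 47. 19⁻¹ ≡ 5 (mod 47) since 19·5 = 95 ≡ 1, so λ ≡ 5.
  x = λ² - 24 - 43 = 25 - 67 ≡ 5; y = λ·(24 - 5) - 14 ≡ 34. → (5, 34)
4A: (5, 34) + (43, 15). λ = (15 - 34)/(43 - 5) ≡ 28/38 mod 47. 38⁻¹ ≡ 26 (mod 47) since 38·26 = 988 ≡ 1, so λ ≡ 23.
  x = λ² - 5 - 43 = 529 - 48 ≡ 11; y = λ·(5 - 11) - 34 ≡ 16. → (11, 16)
4A = (11, 16).
Finally 4A + B:
(11, 16) + (3, 16). λ = (16 - 16)/(3 - 11) ≡ 0/39 mod 47. 39⁻¹ ≡ 41 (mod 47) since 39·41 = 1599 ≡ 1, so λ ≡ 0.
  x = λ² - 11 - 3 = 0 - 14 ≡ 33; y = λ·(11 - 33) - 16 ≡ 31. → (33, 31)

(33, 31)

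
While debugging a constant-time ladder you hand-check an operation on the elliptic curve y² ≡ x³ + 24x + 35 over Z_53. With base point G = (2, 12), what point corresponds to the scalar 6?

Double-and-add on 6 = (110)₂. Start with G = (2, 12) for the leading 1-bit.
double: tangent at (2, 12): λ = (3·2² + 24)/(2·12) ≡ 36/24. 24⁻¹ ≡ 42 (mod 53), so λ ≡ 36·42 ≡ 28.
  x = λ² - 2 - 2 = 784 - 4 ≡ 38; y = λ·(2 - 38) - 12 ≡ 40. → (38, 40)
add G: (38, 40) + (2, 12). λ = (12 - 40)/(2 - 38) ≡ 25/17 mod 53. 17⁻¹ ≡ 25 (mod 53), so λ ≡ 42.
  x = λ² - 38 - 2 = 1764 - 40 ≡ 28; y = λ·(38 - 28) - 40 ≡ 9. → (28, 9)
double: tangent at (28, 9): λ = (3·28² + 24)/(2·9) ≡ 44/18. 18⁻¹ ≡ 3 (mod 53) since 18·3 = 54 ≡ 1, so λ ≡ 44·3 ≡ 26.
  x = λ² - 28 - 28 = 676 - 56 ≡ 37; y = λ·(28 - 37) - 9 ≡ 22. → (37, 22)

(37, 22)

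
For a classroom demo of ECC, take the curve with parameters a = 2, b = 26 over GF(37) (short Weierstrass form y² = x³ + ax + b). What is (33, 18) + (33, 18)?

(29, 4)

tangent at (33, 18): λ = (3·33² + 2)/(2·18) ≡ 13/36. 36⁻¹ ≡ 36 (mod 37), so λ ≡ 13·36 ≡ 24.
  x = λ² - 33 - 33 = 576 - 66 ≡ 29; y = λ·(33 - 29) - 18 ≡ 4. → (29, 4)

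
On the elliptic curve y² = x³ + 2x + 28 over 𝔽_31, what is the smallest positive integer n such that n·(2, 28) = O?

2P: tangent at (2, 28): λ = (3·2² + 2)/(2·28) ≡ 14/25. 25⁻¹ ≡ 5 (mod 31) since 25·5 = 125 ≡ 1, so λ ≡ 14·5 ≡ 8.
  x = λ² - 2 - 2 = 64 - 4 ≡ 29; y = λ·(2 - 29) - 28 ≡ 4. → (29, 4)
3P: (29, 4) + (2, 28). λ = (28 - 4)/(2 - 29) ≡ 24/4 mod 31. 4⁻¹ ≡ 8 (mod 31), so λ ≡ 6.
  x = λ² - 29 - 2 = 36 - 31 ≡ 5; y = λ·(29 - 5) - 4 ≡ 16. → (5, 16)
4P: (5, 16) + (2, 28). λ = (28 - 16)/(2 - 5) ≡ 12/28 mod 31. 28⁻¹ ≡ 10 (mod 31), so λ ≡ 27.
  x = λ² - 5 - 2 = 729 - 7 ≡ 9; y = λ·(5 - 9) - 16 ≡ 0. → (9, 0)
5P: (9, 0) + (2, 28). λ = (28 - 0)/(2 - 9) ≡ 28/24 mod 31. 24⁻¹ ≡ 22 (mod 31) since 24·22 = 528 ≡ 1, so λ ≡ 27.
  x = λ² - 9 - 2 = 729 - 11 ≡ 5; y = λ·(9 - 5) - 0 ≡ 15. → (5, 15)
6P: (5, 15) + (2, 28). λ = (28 - 15)/(2 - 5) ≡ 13/28 mod 31. 28⁻¹ ≡ 10 (mod 31) since 28·10 = 280 ≡ 1, so λ ≡ 6.
  x = λ² - 5 - 2 = 36 - 7 ≡ 29; y = λ·(5 - 29) - 15 ≡ 27. → (29, 27)
7P: (29, 27) + (2, 28). λ = (28 - 27)/(2 - 29) ≡ 1/4 mod 31. 4⁻¹ ≡ 8 (mod 31), so λ ≡ 8.
  x = λ² - 29 - 2 = 64 - 31 ≡ 2; y = λ·(29 - 2) - 27 ≡ 3. → (2, 3)
8P: (2, 3) + (2, 28): same x and y₁ ≡ -y₂, so the sum is O.
8P = O, so the order is 8.

8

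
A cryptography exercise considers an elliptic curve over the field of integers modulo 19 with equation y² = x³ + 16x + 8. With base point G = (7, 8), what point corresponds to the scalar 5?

Double-and-add on 5 = (101)₂. Start with G = (7, 8) for the leading 1-bit.
double: tangent at (7, 8): λ = (3·7² + 16)/(2·8) ≡ 11/16. 16⁻¹ ≡ 6 (mod 19), so λ ≡ 11·6 ≡ 9.
  x = λ² - 7 - 7 = 81 - 14 ≡ 10; y = λ·(7 - 10) - 8 ≡ 3. → (10, 3)
double: tangent at (10, 3): λ = (3·10² + 16)/(2·3) ≡ 12/6. 6⁻¹ ≡ 16 (mod 19) since 6·16 = 96 ≡ 1, so λ ≡ 12·16 ≡ 2.
  x = λ² - 10 - 10 = 4 - 20 ≡ 3; y = λ·(10 - 3) - 3 ≡ 11. → (3, 11)
add G: (3, 11) + (7, 8). λ = (8 - 11)/(7 - 3) ≡ 16/4 mod 19. 4⁻¹ ≡ 5 (mod 19) since 4·5 = 20 ≡ 1, so λ ≡ 4.
  x = λ² - 3 - 7 = 16 - 10 ≡ 6; y = λ·(3 - 6) - 11 ≡ 15. → (6, 15)

(6, 15)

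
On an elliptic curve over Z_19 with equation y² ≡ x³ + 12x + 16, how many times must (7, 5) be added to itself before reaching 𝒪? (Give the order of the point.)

8

2P: tangent at (7, 5): λ = (3·7² + 12)/(2·5) ≡ 7/10. 10⁻¹ ≡ 2 (mod 19) since 10·2 = 20 ≡ 1, so λ ≡ 7·2 ≡ 14.
  x = λ² - 7 - 7 = 196 - 14 ≡ 11; y = λ·(7 - 11) - 5 ≡ 15. → (11, 15)
3P: (11, 15) + (7, 5). λ = (5 - 15)/(7 - 11) ≡ 9/15 mod 19. 15⁻¹ ≡ 14 (mod 19) since 15·14 = 210 ≡ 1, so λ ≡ 12.
  x = λ² - 11 - 7 = 144 - 18 ≡ 12; y = λ·(11 - 12) - 15 ≡ 11. → (12, 11)
4P: (12, 11) + (7, 5). λ = (5 - 11)/(7 - 12) ≡ 13/14 mod 19. 14⁻¹ ≡ 15 (mod 19), so λ ≡ 5.
  x = λ² - 12 - 7 = 25 - 19 ≡ 6; y = λ·(12 - 6) - 11 ≡ 0. → (6, 0)
5P: (6, 0) + (7, 5). λ = (5 - 0)/(7 - 6) ≡ 5/1 mod 19. 1⁻¹ ≡ 1 (mod 19) since 1·1 = 1 ≡ 1, so λ ≡ 5.
  x = λ² - 6 - 7 = 25 - 13 ≡ 12; y = λ·(6 - 12) - 0 ≡ 8. → (12, 8)
6P: (12, 8) + (7, 5). λ = (5 - 8)/(7 - 12) ≡ 16/14 mod 19. 14⁻¹ ≡ 15 (mod 19) since 14·15 = 210 ≡ 1, so λ ≡ 12.
  x = λ² - 12 - 7 = 144 - 19 ≡ 11; y = λ·(12 - 11) - 8 ≡ 4. → (11, 4)
7P: (11, 4) + (7, 5). λ = (5 - 4)/(7 - 11) ≡ 1/15 mod 19. 15⁻¹ ≡ 14 (mod 19), so λ ≡ 14.
  x = λ² - 11 - 7 = 196 - 18 ≡ 7; y = λ·(11 - 7) - 4 ≡ 14. → (7, 14)
8P: (7, 14) + (7, 5): same x and y₁ ≡ -y₂, so the sum is 𝒪.
8P = 𝒪, so the order is 8.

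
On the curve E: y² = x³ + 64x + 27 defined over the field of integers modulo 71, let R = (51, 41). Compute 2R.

tangent at (51, 41): λ = (3·51² + 64)/(2·41) ≡ 57/11. 11⁻¹ ≡ 13 (mod 71) since 11·13 = 143 ≡ 1, so λ ≡ 57·13 ≡ 31.
  x = λ² - 51 - 51 = 961 - 102 ≡ 7; y = λ·(51 - 7) - 41 ≡ 45. → (7, 45)

(7, 45)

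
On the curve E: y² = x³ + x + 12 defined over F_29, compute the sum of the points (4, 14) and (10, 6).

(20, 17)

(4, 14) + (10, 6). λ = (6 - 14)/(10 - 4) ≡ 21/6 mod 29. 6⁻¹ ≡ 5 (mod 29) since 6·5 = 30 ≡ 1, so λ ≡ 18.
  x = λ² - 4 - 10 = 324 - 14 ≡ 20; y = λ·(4 - 20) - 14 ≡ 17. → (20, 17)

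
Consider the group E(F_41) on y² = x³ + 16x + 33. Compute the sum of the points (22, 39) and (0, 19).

(22, 39) + (0, 19). λ = (19 - 39)/(0 - 22) ≡ 21/19 mod 41. 19⁻¹ ≡ 13 (mod 41) since 19·13 = 247 ≡ 1, so λ ≡ 27.
  x = λ² - 22 - 0 = 729 - 22 ≡ 10; y = λ·(22 - 10) - 39 ≡ 39. → (10, 39)

(10, 39)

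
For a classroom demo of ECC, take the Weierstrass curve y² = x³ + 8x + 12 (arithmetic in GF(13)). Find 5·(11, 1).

(6, 4)

Write Q = (11, 1).
Double-and-add on 5 = (101)₂. Start with Q = (11, 1) for the leading 1-bit.
double: tangent at (11, 1): λ = (3·11² + 8)/(2·1) ≡ 7/2. 2⁻¹ ≡ 7 (mod 13), so λ ≡ 7·7 ≡ 10.
  x = λ² - 11 - 11 = 100 - 22 ≡ 0; y = λ·(11 - 0) - 1 ≡ 5. → (0, 5)
double: tangent at (0, 5): λ = (3·0² + 8)/(2·5) ≡ 8/10. 10⁻¹ ≡ 4 (mod 13) since 10·4 = 40 ≡ 1, so λ ≡ 8·4 ≡ 6.
  x = λ² - 0 - 0 = 36 - 0 ≡ 10; y = λ·(0 - 10) - 5 ≡ 0. → (10, 0)
add Q: (10, 0) + (11, 1). λ = (1 - 0)/(11 - 10) ≡ 1/1 mod 13. 1⁻¹ ≡ 1 (mod 13), so λ ≡ 1.
  x = λ² - 10 - 11 = 1 - 21 ≡ 6; y = λ·(10 - 6) - 0 ≡ 4. → (6, 4)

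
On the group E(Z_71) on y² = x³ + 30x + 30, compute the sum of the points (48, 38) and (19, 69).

(7, 21)

(48, 38) + (19, 69). λ = (69 - 38)/(19 - 48) ≡ 31/42 mod 71. 42⁻¹ ≡ 22 (mod 71), so λ ≡ 43.
  x = λ² - 48 - 19 = 1849 - 67 ≡ 7; y = λ·(48 - 7) - 38 ≡ 21. → (7, 21)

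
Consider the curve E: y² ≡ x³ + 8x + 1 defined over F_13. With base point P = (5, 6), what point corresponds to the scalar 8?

Repeated addition: build up to 8P.
2P: tangent at (5, 6): λ = (3·5² + 8)/(2·6) ≡ 5/12. 12⁻¹ ≡ 12 (mod 13), so λ ≡ 5·12 ≡ 8.
  x = λ² - 5 - 5 = 64 - 10 ≡ 2; y = λ·(5 - 2) - 6 ≡ 5. → (2, 5)
3P: (2, 5) + (5, 6). λ = (6 - 5)/(5 - 2) ≡ 1/3 mod 13. 3⁻¹ ≡ 9 (mod 13) since 3·9 = 27 ≡ 1, so λ ≡ 9.
  x = λ² - 2 - 5 = 81 - 7 ≡ 9; y = λ·(2 - 9) - 5 ≡ 10. → (9, 10)
4P: (9, 10) + (5, 6). λ = (6 - 10)/(5 - 9) ≡ 9/9 mod 13. 9⁻¹ ≡ 3 (mod 13), so λ ≡ 1.
  x = λ² - 9 - 5 = 1 - 14 ≡ 0; y = λ·(9 - 0) - 10 ≡ 12. → (0, 12)
5P: (0, 12) + (5, 6). λ = (6 - 12)/(5 - 0) ≡ 7/5 mod 13. 5⁻¹ ≡ 8 (mod 13), so λ ≡ 4.
  x = λ² - 0 - 5 = 16 - 5 ≡ 11; y = λ·(0 - 11) - 12 ≡ 9. → (11, 9)
6P: (11, 9) + (5, 6). λ = (6 - 9)/(5 - 11) ≡ 10/7 mod 13. 7⁻¹ ≡ 2 (mod 13), so λ ≡ 7.
  x = λ² - 11 - 5 = 49 - 16 ≡ 7; y = λ·(11 - 7) - 9 ≡ 6. → (7, 6)
7P: (7, 6) + (5, 6). λ = (6 - 6)/(5 - 7) ≡ 0/11 mod 13. 11⁻¹ ≡ 6 (mod 13), so λ ≡ 0.
  x = λ² - 7 - 5 = 0 - 12 ≡ 1; y = λ·(7 - 1) - 6 ≡ 7. → (1, 7)
8P: (1, 7) + (5, 6). λ = (6 - 7)/(5 - 1) ≡ 12/4 mod 13. 4⁻¹ ≡ 10 (mod 13), so λ ≡ 3.
  x = λ² - 1 - 5 = 9 - 6 ≡ 3; y = λ·(1 - 3) - 7 ≡ 0. → (3, 0)

(3, 0)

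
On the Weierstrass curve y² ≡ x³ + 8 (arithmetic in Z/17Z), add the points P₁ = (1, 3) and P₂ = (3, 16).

(0, 12)

(1, 3) + (3, 16). λ = (16 - 3)/(3 - 1) ≡ 13/2 mod 17. 2⁻¹ ≡ 9 (mod 17), so λ ≡ 15.
  x = λ² - 1 - 3 = 225 - 4 ≡ 0; y = λ·(1 - 0) - 3 ≡ 12. → (0, 12)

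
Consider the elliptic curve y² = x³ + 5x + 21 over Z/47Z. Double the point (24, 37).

tangent at (24, 37): λ = (3·24² + 5)/(2·37) ≡ 41/27. 27⁻¹ ≡ 7 (mod 47), so λ ≡ 41·7 ≡ 5.
  x = λ² - 24 - 24 = 25 - 48 ≡ 24; y = λ·(24 - 24) - 37 ≡ 10. → (24, 10)

(24, 10)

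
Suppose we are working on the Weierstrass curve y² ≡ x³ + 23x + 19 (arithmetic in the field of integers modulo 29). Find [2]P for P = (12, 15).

tangent at (12, 15): λ = (3·12² + 23)/(2·15) ≡ 20/1. 1⁻¹ ≡ 1 (mod 29) since 1·1 = 1 ≡ 1, so λ ≡ 20·1 ≡ 20.
  x = λ² - 12 - 12 = 400 - 24 ≡ 28; y = λ·(12 - 28) - 15 ≡ 13. → (28, 13)

(28, 13)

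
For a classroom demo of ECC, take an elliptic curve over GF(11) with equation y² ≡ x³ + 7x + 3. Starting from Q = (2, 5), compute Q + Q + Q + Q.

Repeated addition: build up to 4Q.
2Q: tangent at (2, 5): λ = (3·2² + 7)/(2·5) ≡ 8/10. 10⁻¹ ≡ 10 (mod 11), so λ ≡ 8·10 ≡ 3.
  x = λ² - 2 - 2 = 9 - 4 ≡ 5; y = λ·(2 - 5) - 5 ≡ 8. → (5, 8)
3Q: (5, 8) + (2, 5). λ = (5 - 8)/(2 - 5) ≡ 8/8 mod 11. 8⁻¹ ≡ 7 (mod 11), so λ ≡ 1.
  x = λ² - 5 - 2 = 1 - 7 ≡ 5; y = λ·(5 - 5) - 8 ≡ 3. → (5, 3)
4Q: (5, 3) + (2, 5). λ = (5 - 3)/(2 - 5) ≡ 2/8 mod 11. 8⁻¹ ≡ 7 (mod 11), so λ ≡ 3.
  x = λ² - 5 - 2 = 9 - 7 ≡ 2; y = λ·(5 - 2) - 3 ≡ 6. → (2, 6)

(2, 6)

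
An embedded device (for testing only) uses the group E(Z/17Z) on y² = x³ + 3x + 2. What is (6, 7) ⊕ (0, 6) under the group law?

(3, 2)

(6, 7) + (0, 6). λ = (6 - 7)/(0 - 6) ≡ 16/11 mod 17. 11⁻¹ ≡ 14 (mod 17) since 11·14 = 154 ≡ 1, so λ ≡ 3.
  x = λ² - 6 - 0 = 9 - 6 ≡ 3; y = λ·(6 - 3) - 7 ≡ 2. → (3, 2)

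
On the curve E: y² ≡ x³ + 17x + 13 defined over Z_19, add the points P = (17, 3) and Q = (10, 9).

(16, 7)

(17, 3) + (10, 9). λ = (9 - 3)/(10 - 17) ≡ 6/12 mod 19. 12⁻¹ ≡ 8 (mod 19), so λ ≡ 10.
  x = λ² - 17 - 10 = 100 - 27 ≡ 16; y = λ·(17 - 16) - 3 ≡ 7. → (16, 7)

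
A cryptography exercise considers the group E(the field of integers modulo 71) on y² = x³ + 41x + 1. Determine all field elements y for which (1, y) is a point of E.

16, 55

x³ + 41x + 1 = 43 ≡ 43 (mod 71).
Square roots of 43 mod 71: 16 and 55 (since 16² = 256 ≡ 43).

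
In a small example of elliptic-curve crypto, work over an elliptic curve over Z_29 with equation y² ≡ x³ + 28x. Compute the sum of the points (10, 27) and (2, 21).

(10, 27) + (2, 21). λ = (21 - 27)/(2 - 10) ≡ 23/21 mod 29. 21⁻¹ ≡ 18 (mod 29), so λ ≡ 8.
  x = λ² - 10 - 2 = 64 - 12 ≡ 23; y = λ·(10 - 23) - 27 ≡ 14. → (23, 14)

(23, 14)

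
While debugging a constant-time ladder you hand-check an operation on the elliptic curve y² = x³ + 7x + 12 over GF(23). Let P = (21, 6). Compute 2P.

(22, 2)

tangent at (21, 6): λ = (3·21² + 7)/(2·6) ≡ 19/12. 12⁻¹ ≡ 2 (mod 23), so λ ≡ 19·2 ≡ 15.
  x = λ² - 21 - 21 = 225 - 42 ≡ 22; y = λ·(21 - 22) - 6 ≡ 2. → (22, 2)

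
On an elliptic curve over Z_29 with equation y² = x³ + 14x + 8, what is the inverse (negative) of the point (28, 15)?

(28, 14)

-(28, 15) = (28, -15 mod 29) = (28, 14).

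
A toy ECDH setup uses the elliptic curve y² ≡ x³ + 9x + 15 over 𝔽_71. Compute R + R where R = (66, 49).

(60, 17)

tangent at (66, 49): λ = (3·66² + 9)/(2·49) ≡ 13/27. 27⁻¹ ≡ 50 (mod 71), so λ ≡ 13·50 ≡ 11.
  x = λ² - 66 - 66 = 121 - 132 ≡ 60; y = λ·(66 - 60) - 49 ≡ 17. → (60, 17)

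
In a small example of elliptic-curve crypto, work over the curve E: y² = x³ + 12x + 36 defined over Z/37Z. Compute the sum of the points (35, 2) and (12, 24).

(34, 26)

(35, 2) + (12, 24). λ = (24 - 2)/(12 - 35) ≡ 22/14 mod 37. 14⁻¹ ≡ 8 (mod 37), so λ ≡ 28.
  x = λ² - 35 - 12 = 784 - 47 ≡ 34; y = λ·(35 - 34) - 2 ≡ 26. → (34, 26)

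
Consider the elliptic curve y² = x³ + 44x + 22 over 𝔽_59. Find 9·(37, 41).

Write P = (37, 41).
Double-and-add on 9 = (1001)₂. Start with P = (37, 41) for the leading 1-bit.
double: tangent at (37, 41): λ = (3·37² + 44)/(2·41) ≡ 21/23. 23⁻¹ ≡ 18 (mod 59) since 23·18 = 414 ≡ 1, so λ ≡ 21·18 ≡ 24.
  x = λ² - 37 - 37 = 576 - 74 ≡ 30; y = λ·(37 - 30) - 41 ≡ 9. → (30, 9)
double: tangent at (30, 9): λ = (3·30² + 44)/(2·9) ≡ 30/18. 18⁻¹ ≡ 23 (mod 59), so λ ≡ 30·23 ≡ 41.
  x = λ² - 30 - 30 = 1681 - 60 ≡ 28; y = λ·(30 - 28) - 9 ≡ 14. → (28, 14)
double: tangent at (28, 14): λ = (3·28² + 44)/(2·14) ≡ 36/28. 28⁻¹ ≡ 19 (mod 59) since 28·19 = 532 ≡ 1, so λ ≡ 36·19 ≡ 35.
  x = λ² - 28 - 28 = 1225 - 56 ≡ 48; y = λ·(28 - 48) - 14 ≡ 53. → (48, 53)
add P: (48, 53) + (37, 41). λ = (41 - 53)/(37 - 48) ≡ 47/48 mod 59. 48⁻¹ ≡ 16 (mod 59), so λ ≡ 44.
  x = λ² - 48 - 37 = 1936 - 85 ≡ 22; y = λ·(48 - 22) - 53 ≡ 29. → (22, 29)

(22, 29)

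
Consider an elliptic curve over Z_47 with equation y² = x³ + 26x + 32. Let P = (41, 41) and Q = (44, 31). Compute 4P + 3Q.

First 4P:
Double-and-add on 4 = (100)₂. Start with P = (41, 41) for the leading 1-bit.
double: tangent at (41, 41): λ = (3·41² + 26)/(2·41) ≡ 40/35. 35⁻¹ ≡ 43 (mod 47), so λ ≡ 40·43 ≡ 28.
  x = λ² - 41 - 41 = 784 - 82 ≡ 44; y = λ·(41 - 44) - 41 ≡ 16. → (44, 16)
double: tangent at (44, 16): λ = (3·44² + 26)/(2·16) ≡ 6/32. 32⁻¹ ≡ 25 (mod 47), so λ ≡ 6·25 ≡ 9.
  x = λ² - 44 - 44 = 81 - 88 ≡ 40; y = λ·(44 - 40) - 16 ≡ 20. → (40, 20)
4P = (40, 20).
Next 3Q:
Repeated addition: build up to 3Q.
2Q: tangent at (44, 31): λ = (3·44² + 26)/(2·31) ≡ 6/15. 15⁻¹ ≡ 22 (mod 47), so λ ≡ 6·22 ≡ 38.
  x = λ² - 44 - 44 = 1444 - 88 ≡ 40; y = λ·(44 - 40) - 31 ≡ 27. → (40, 27)
3Q: (40, 27) + (44, 31). λ = (31 - 27)/(44 - 40) ≡ 4/4 mod 47. 4⁻¹ ≡ 12 (mod 47) since 4·12 = 48 ≡ 1, so λ ≡ 1.
  x = λ² - 40 - 44 = 1 - 84 ≡ 11; y = λ·(40 - 11) - 27 ≡ 2. → (11, 2)
3Q = (11, 2).
Finally 4P + 3Q:
(40, 20) + (11, 2). λ = (2 - 20)/(11 - 40) ≡ 29/18 mod 47. 18⁻¹ ≡ 34 (mod 47), so λ ≡ 46.
  x = λ² - 40 - 11 = 2116 - 51 ≡ 44; y = λ·(40 - 44) - 20 ≡ 31. → (44, 31)

(44, 31)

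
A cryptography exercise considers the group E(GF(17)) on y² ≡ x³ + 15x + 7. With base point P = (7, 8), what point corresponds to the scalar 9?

Double-and-add on 9 = (1001)₂. Start with P = (7, 8) for the leading 1-bit.
double: tangent at (7, 8): λ = (3·7² + 15)/(2·8) ≡ 9/16. 16⁻¹ ≡ 16 (mod 17), so λ ≡ 9·16 ≡ 8.
  x = λ² - 7 - 7 = 64 - 14 ≡ 16; y = λ·(7 - 16) - 8 ≡ 5. → (16, 5)
double: tangent at (16, 5): λ = (3·16² + 15)/(2·5) ≡ 1/10. 10⁻¹ ≡ 12 (mod 17), so λ ≡ 1·12 ≡ 12.
  x = λ² - 16 - 16 = 144 - 32 ≡ 10; y = λ·(16 - 10) - 5 ≡ 16. → (10, 16)
double: tangent at (10, 16): λ = (3·10² + 15)/(2·16) ≡ 9/15. 15⁻¹ ≡ 8 (mod 17) since 15·8 = 120 ≡ 1, so λ ≡ 9·8 ≡ 4.
  x = λ² - 10 - 10 = 16 - 20 ≡ 13; y = λ·(10 - 13) - 16 ≡ 6. → (13, 6)
add P: (13, 6) + (7, 8). λ = (8 - 6)/(7 - 13) ≡ 2/11 mod 17. 11⁻¹ ≡ 14 (mod 17) since 11·14 = 154 ≡ 1, so λ ≡ 11.
  x = λ² - 13 - 7 = 121 - 20 ≡ 16; y = λ·(13 - 16) - 6 ≡ 12. → (16, 12)

(16, 12)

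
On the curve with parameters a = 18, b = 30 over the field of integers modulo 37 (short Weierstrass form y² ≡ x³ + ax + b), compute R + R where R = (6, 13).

(29, 15)

tangent at (6, 13): λ = (3·6² + 18)/(2·13) ≡ 15/26. 26⁻¹ ≡ 10 (mod 37) since 26·10 = 260 ≡ 1, so λ ≡ 15·10 ≡ 2.
  x = λ² - 6 - 6 = 4 - 12 ≡ 29; y = λ·(6 - 29) - 13 ≡ 15. → (29, 15)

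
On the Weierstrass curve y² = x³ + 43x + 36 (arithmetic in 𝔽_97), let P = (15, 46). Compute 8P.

Repeated addition: build up to 8P.
2P: tangent at (15, 46): λ = (3·15² + 43)/(2·46) ≡ 39/92. 92⁻¹ ≡ 58 (mod 97), so λ ≡ 39·58 ≡ 31.
  x = λ² - 15 - 15 = 961 - 30 ≡ 58; y = λ·(15 - 58) - 46 ≡ 76. → (58, 76)
3P: (58, 76) + (15, 46). λ = (46 - 76)/(15 - 58) ≡ 67/54 mod 97. 54⁻¹ ≡ 9 (mod 97) since 54·9 = 486 ≡ 1, so λ ≡ 21.
  x = λ² - 58 - 15 = 441 - 73 ≡ 77; y = λ·(58 - 77) - 76 ≡ 10. → (77, 10)
4P: (77, 10) + (15, 46). λ = (46 - 10)/(15 - 77) ≡ 36/35 mod 97. 35⁻¹ ≡ 61 (mod 97) since 35·61 = 2135 ≡ 1, so λ ≡ 62.
  x = λ² - 77 - 15 = 3844 - 92 ≡ 66; y = λ·(77 - 66) - 10 ≡ 90. → (66, 90)
5P: (66, 90) + (15, 46). λ = (46 - 90)/(15 - 66) ≡ 53/46 mod 97. 46⁻¹ ≡ 19 (mod 97), so λ ≡ 37.
  x = λ² - 66 - 15 = 1369 - 81 ≡ 27; y = λ·(66 - 27) - 90 ≡ 92. → (27, 92)
6P: (27, 92) + (15, 46). λ = (46 - 92)/(15 - 27) ≡ 51/85 mod 97. 85⁻¹ ≡ 8 (mod 97), so λ ≡ 20.
  x = λ² - 27 - 15 = 400 - 42 ≡ 67; y = λ·(27 - 67) - 92 ≡ 78. → (67, 78)
7P: (67, 78) + (15, 46). λ = (46 - 78)/(15 - 67) ≡ 65/45 mod 97. 45⁻¹ ≡ 69 (mod 97), so λ ≡ 23.
  x = λ² - 67 - 15 = 529 - 82 ≡ 59; y = λ·(67 - 59) - 78 ≡ 9. → (59, 9)
8P: (59, 9) + (15, 46). λ = (46 - 9)/(15 - 59) ≡ 37/53 mod 97. 53⁻¹ ≡ 11 (mod 97) since 53·11 = 583 ≡ 1, so λ ≡ 19.
  x = λ² - 59 - 15 = 361 - 74 ≡ 93; y = λ·(59 - 93) - 9 ≡ 24. → (93, 24)

(93, 24)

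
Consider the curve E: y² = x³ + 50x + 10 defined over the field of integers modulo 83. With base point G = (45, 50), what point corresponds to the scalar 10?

Double-and-add on 10 = (1010)₂. Start with G = (45, 50) for the leading 1-bit.
double: tangent at (45, 50): λ = (3·45² + 50)/(2·50) ≡ 66/17. 17⁻¹ ≡ 44 (mod 83) since 17·44 = 748 ≡ 1, so λ ≡ 66·44 ≡ 82.
  x = λ² - 45 - 45 = 6724 - 90 ≡ 77; y = λ·(45 - 77) - 50 ≡ 65. → (77, 65)
double: tangent at (77, 65): λ = (3·77² + 50)/(2·65) ≡ 75/47. 47⁻¹ ≡ 53 (mod 83) since 47·53 = 2491 ≡ 1, so λ ≡ 75·53 ≡ 74.
  x = λ² - 77 - 77 = 5476 - 154 ≡ 10; y = λ·(77 - 10) - 65 ≡ 79. → (10, 79)
add G: (10, 79) + (45, 50). λ = (50 - 79)/(45 - 10) ≡ 54/35 mod 83. 35⁻¹ ≡ 19 (mod 83) since 35·19 = 665 ≡ 1, so λ ≡ 30.
  x = λ² - 10 - 45 = 900 - 55 ≡ 15; y = λ·(10 - 15) - 79 ≡ 20. → (15, 20)
double: tangent at (15, 20): λ = (3·15² + 50)/(2·20) ≡ 61/40. 40⁻¹ ≡ 27 (mod 83) since 40·27 = 1080 ≡ 1, so λ ≡ 61·27 ≡ 70.
  x = λ² - 15 - 15 = 4900 - 30 ≡ 56; y = λ·(15 - 56) - 20 ≡ 15. → (56, 15)

(56, 15)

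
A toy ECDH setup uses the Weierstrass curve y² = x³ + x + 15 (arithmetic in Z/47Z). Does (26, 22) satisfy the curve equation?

no

y² = 22² ≡ 14; x³ + 1x + 15 = 17617 ≡ 39 (mod 47). 14 ≠ 39.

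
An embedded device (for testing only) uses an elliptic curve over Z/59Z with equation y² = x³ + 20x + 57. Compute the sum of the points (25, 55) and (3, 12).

(25, 55) + (3, 12). λ = (12 - 55)/(3 - 25) ≡ 16/37 mod 59. 37⁻¹ ≡ 8 (mod 59), so λ ≡ 10.
  x = λ² - 25 - 3 = 100 - 28 ≡ 13; y = λ·(25 - 13) - 55 ≡ 6. → (13, 6)

(13, 6)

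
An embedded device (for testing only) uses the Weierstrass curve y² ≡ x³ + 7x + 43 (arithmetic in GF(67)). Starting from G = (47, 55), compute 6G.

(34, 16)

Double-and-add on 6 = (110)₂. Start with G = (47, 55) for the leading 1-bit.
double: tangent at (47, 55): λ = (3·47² + 7)/(2·55) ≡ 1/43. 43⁻¹ ≡ 53 (mod 67), so λ ≡ 1·53 ≡ 53.
  x = λ² - 47 - 47 = 2809 - 94 ≡ 35; y = λ·(47 - 35) - 55 ≡ 45. → (35, 45)
add G: (35, 45) + (47, 55). λ = (55 - 45)/(47 - 35) ≡ 10/12 mod 67. 12⁻¹ ≡ 28 (mod 67) since 12·28 = 336 ≡ 1, so λ ≡ 12.
  x = λ² - 35 - 47 = 144 - 82 ≡ 62; y = λ·(35 - 62) - 45 ≡ 33. → (62, 33)
double: tangent at (62, 33): λ = (3·62² + 7)/(2·33) ≡ 15/66. 66⁻¹ ≡ 66 (mod 67), so λ ≡ 15·66 ≡ 52.
  x = λ² - 62 - 62 = 2704 - 124 ≡ 34; y = λ·(62 - 34) - 33 ≡ 16. → (34, 16)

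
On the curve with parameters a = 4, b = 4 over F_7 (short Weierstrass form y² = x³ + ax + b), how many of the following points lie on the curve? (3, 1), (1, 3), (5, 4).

(3, 1): 1² ≡ 1, rhs ≡ 1 → on.
(1, 3): 3² ≡ 2, rhs ≡ 2 → on.
(5, 4): 4² ≡ 2, rhs ≡ 2 → on.

3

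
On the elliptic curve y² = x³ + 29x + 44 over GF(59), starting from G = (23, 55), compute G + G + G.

Repeated addition: build up to 3G.
2G: tangent at (23, 55): λ = (3·23² + 29)/(2·55) ≡ 23/51. 51⁻¹ ≡ 22 (mod 59) since 51·22 = 1122 ≡ 1, so λ ≡ 23·22 ≡ 34.
  x = λ² - 23 - 23 = 1156 - 46 ≡ 48; y = λ·(23 - 48) - 55 ≡ 39. → (48, 39)
3G: (48, 39) + (23, 55). λ = (55 - 39)/(23 - 48) ≡ 16/34 mod 59. 34⁻¹ ≡ 33 (mod 59) since 34·33 = 1122 ≡ 1, so λ ≡ 56.
  x = λ² - 48 - 23 = 3136 - 71 ≡ 56; y = λ·(48 - 56) - 39 ≡ 44. → (56, 44)

(56, 44)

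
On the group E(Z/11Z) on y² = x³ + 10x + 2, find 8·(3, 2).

Write P = (3, 2).
Double-and-add on 8 = (1000)₂. Start with P = (3, 2) for the leading 1-bit.
double: tangent at (3, 2): λ = (3·3² + 10)/(2·2) ≡ 4/4. 4⁻¹ ≡ 3 (mod 11) since 4·3 = 12 ≡ 1, so λ ≡ 4·3 ≡ 1.
  x = λ² - 3 - 3 = 1 - 6 ≡ 6; y = λ·(3 - 6) - 2 ≡ 6. → (6, 6)
double: tangent at (6, 6): λ = (3·6² + 10)/(2·6) ≡ 8/1. 1⁻¹ ≡ 1 (mod 11) since 1·1 = 1 ≡ 1, so λ ≡ 8·1 ≡ 8.
  x = λ² - 6 - 6 = 64 - 12 ≡ 8; y = λ·(6 - 8) - 6 ≡ 0. → (8, 0)
double: (8, 0) + (8, 0): same x and y₁ ≡ -y₂, so the sum is ∞.

O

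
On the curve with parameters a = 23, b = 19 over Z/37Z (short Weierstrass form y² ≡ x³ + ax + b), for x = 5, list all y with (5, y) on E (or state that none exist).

x³ + 23x + 19 = 259 ≡ 0 (mod 37).
Only y = 0 satisfies y² ≡ 0.

0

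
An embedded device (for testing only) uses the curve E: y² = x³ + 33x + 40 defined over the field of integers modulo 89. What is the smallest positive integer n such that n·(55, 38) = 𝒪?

2P: tangent at (55, 38): λ = (3·55² + 33)/(2·38) ≡ 30/76. 76⁻¹ ≡ 41 (mod 89), so λ ≡ 30·41 ≡ 73.
  x = λ² - 55 - 55 = 5329 - 110 ≡ 57; y = λ·(55 - 57) - 38 ≡ 83. → (57, 83)
3P: (57, 83) + (55, 38). λ = (38 - 83)/(55 - 57) ≡ 44/87 mod 89. 87⁻¹ ≡ 44 (mod 89) since 87·44 = 3828 ≡ 1, so λ ≡ 67.
  x = λ² - 57 - 55 = 4489 - 112 ≡ 16; y = λ·(57 - 16) - 83 ≡ 83. → (16, 83)
4P: (16, 83) + (55, 38). λ = (38 - 83)/(55 - 16) ≡ 44/39 mod 89. 39⁻¹ ≡ 16 (mod 89) since 39·16 = 624 ≡ 1, so λ ≡ 81.
  x = λ² - 16 - 55 = 6561 - 71 ≡ 82; y = λ·(16 - 82) - 83 ≡ 0. → (82, 0)
5P: (82, 0) + (55, 38). λ = (38 - 0)/(55 - 82) ≡ 38/62 mod 89. 62⁻¹ ≡ 56 (mod 89), so λ ≡ 81.
  x = λ² - 82 - 55 = 6561 - 137 ≡ 16; y = λ·(82 - 16) - 0 ≡ 6. → (16, 6)
6P: (16, 6) + (55, 38). λ = (38 - 6)/(55 - 16) ≡ 32/39 mod 89. 39⁻¹ ≡ 16 (mod 89), so λ ≡ 67.
  x = λ² - 16 - 55 = 4489 - 71 ≡ 57; y = λ·(16 - 57) - 6 ≡ 6. → (57, 6)
7P: (57, 6) + (55, 38). λ = (38 - 6)/(55 - 57) ≡ 32/87 mod 89. 87⁻¹ ≡ 44 (mod 89) since 87·44 = 3828 ≡ 1, so λ ≡ 73.
  x = λ² - 57 - 55 = 5329 - 112 ≡ 55; y = λ·(57 - 55) - 6 ≡ 51. → (55, 51)
8P: (55, 51) + (55, 38): same x and y₁ ≡ -y₂, so the sum is 𝒪.
8P = 𝒪, so the order is 8.

8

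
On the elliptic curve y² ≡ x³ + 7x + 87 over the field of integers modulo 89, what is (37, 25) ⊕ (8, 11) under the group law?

(40, 38)

(37, 25) + (8, 11). λ = (11 - 25)/(8 - 37) ≡ 75/60 mod 89. 60⁻¹ ≡ 46 (mod 89) since 60·46 = 2760 ≡ 1, so λ ≡ 68.
  x = λ² - 37 - 8 = 4624 - 45 ≡ 40; y = λ·(37 - 40) - 25 ≡ 38. → (40, 38)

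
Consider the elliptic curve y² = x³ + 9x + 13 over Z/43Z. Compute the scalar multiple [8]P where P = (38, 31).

O

Repeated addition: build up to 8P.
2P: tangent at (38, 31): λ = (3·38² + 9)/(2·31) ≡ 41/19. 19⁻¹ ≡ 34 (mod 43) since 19·34 = 646 ≡ 1, so λ ≡ 41·34 ≡ 18.
  x = λ² - 38 - 38 = 324 - 76 ≡ 33; y = λ·(38 - 33) - 31 ≡ 16. → (33, 16)
3P: (33, 16) + (38, 31). λ = (31 - 16)/(38 - 33) ≡ 15/5 mod 43. 5⁻¹ ≡ 26 (mod 43), so λ ≡ 3.
  x = λ² - 33 - 38 = 9 - 71 ≡ 24; y = λ·(33 - 24) - 16 ≡ 11. → (24, 11)
4P: (24, 11) + (38, 31). λ = (31 - 11)/(38 - 24) ≡ 20/14 mod 43. 14⁻¹ ≡ 40 (mod 43) since 14·40 = 560 ≡ 1, so λ ≡ 26.
  x = λ² - 24 - 38 = 676 - 62 ≡ 12; y = λ·(24 - 12) - 11 ≡ 0. → (12, 0)
5P: (12, 0) + (38, 31). λ = (31 - 0)/(38 - 12) ≡ 31/26 mod 43. 26⁻¹ ≡ 5 (mod 43), so λ ≡ 26.
  x = λ² - 12 - 38 = 676 - 50 ≡ 24; y = λ·(12 - 24) - 0 ≡ 32. → (24, 32)
6P: (24, 32) + (38, 31). λ = (31 - 32)/(38 - 24) ≡ 42/14 mod 43. 14⁻¹ ≡ 40 (mod 43) since 14·40 = 560 ≡ 1, so λ ≡ 3.
  x = λ² - 24 - 38 = 9 - 62 ≡ 33; y = λ·(24 - 33) - 32 ≡ 27. → (33, 27)
7P: (33, 27) + (38, 31). λ = (31 - 27)/(38 - 33) ≡ 4/5 mod 43. 5⁻¹ ≡ 26 (mod 43), so λ ≡ 18.
  x = λ² - 33 - 38 = 324 - 71 ≡ 38; y = λ·(33 - 38) - 27 ≡ 12. → (38, 12)
8P: (38, 12) + (38, 31): same x and y₁ ≡ -y₂, so the sum is 𝒪.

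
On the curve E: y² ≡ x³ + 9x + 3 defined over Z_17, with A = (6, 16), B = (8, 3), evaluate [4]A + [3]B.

(4, 16)

First 4A:
Double-and-add on 4 = (100)₂. Start with A = (6, 16) for the leading 1-bit.
double: tangent at (6, 16): λ = (3·6² + 9)/(2·16) ≡ 15/15. 15⁻¹ ≡ 8 (mod 17), so λ ≡ 15·8 ≡ 1.
  x = λ² - 6 - 6 = 1 - 12 ≡ 6; y = λ·(6 - 6) - 16 ≡ 1. → (6, 1)
double: tangent at (6, 1): λ = (3·6² + 9)/(2·1) ≡ 15/2. 2⁻¹ ≡ 9 (mod 17) since 2·9 = 18 ≡ 1, so λ ≡ 15·9 ≡ 16.
  x = λ² - 6 - 6 = 256 - 12 ≡ 6; y = λ·(6 - 6) - 1 ≡ 16. → (6, 16)
4A = (6, 16).
Next 3B:
Repeated addition: build up to 3B.
2B: tangent at (8, 3): λ = (3·8² + 9)/(2·3) ≡ 14/6. 6⁻¹ ≡ 3 (mod 17) since 6·3 = 18 ≡ 1, so λ ≡ 14·3 ≡ 8.
  x = λ² - 8 - 8 = 64 - 16 ≡ 14; y = λ·(8 - 14) - 3 ≡ 0. → (14, 0)
3B: (14, 0) + (8, 3). λ = (3 - 0)/(8 - 14) ≡ 3/11 mod 17. 11⁻¹ ≡ 14 (mod 17), so λ ≡ 8.
  x = λ² - 14 - 8 = 64 - 22 ≡ 8; y = λ·(14 - 8) - 0 ≡ 14. → (8, 14)
3B = (8, 14).
Finally 4A + 3B:
(6, 16) + (8, 14). λ = (14 - 16)/(8 - 6) ≡ 15/2 mod 17. 2⁻¹ ≡ 9 (mod 17) since 2·9 = 18 ≡ 1, so λ ≡ 16.
  x = λ² - 6 - 8 = 256 - 14 ≡ 4; y = λ·(6 - 4) - 16 ≡ 16. → (4, 16)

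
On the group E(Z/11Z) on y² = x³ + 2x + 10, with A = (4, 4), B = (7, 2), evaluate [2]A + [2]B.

First 2A:
Repeated addition: build up to 2A.
2A: tangent at (4, 4): λ = (3·4² + 2)/(2·4) ≡ 6/8. 8⁻¹ ≡ 7 (mod 11), so λ ≡ 6·7 ≡ 9.
  x = λ² - 4 - 4 = 81 - 8 ≡ 7; y = λ·(4 - 7) - 4 ≡ 2. → (7, 2)
2A = (7, 2).
Next 2B:
Repeated addition: build up to 2B.
2B: tangent at (7, 2): λ = (3·7² + 2)/(2·2) ≡ 6/4. 4⁻¹ ≡ 3 (mod 11), so λ ≡ 6·3 ≡ 7.
  x = λ² - 7 - 7 = 49 - 14 ≡ 2; y = λ·(7 - 2) - 2 ≡ 0. → (2, 0)
2B = (2, 0).
Finally 2A + 2B:
(7, 2) + (2, 0). λ = (0 - 2)/(2 - 7) ≡ 9/6 mod 11. 6⁻¹ ≡ 2 (mod 11), so λ ≡ 7.
  x = λ² - 7 - 2 = 49 - 9 ≡ 7; y = λ·(7 - 7) - 2 ≡ 9. → (7, 9)

(7, 9)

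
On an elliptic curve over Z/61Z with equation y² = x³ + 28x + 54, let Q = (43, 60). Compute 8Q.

Repeated addition: build up to 8Q.
2Q: tangent at (43, 60): λ = (3·43² + 28)/(2·60) ≡ 24/59. 59⁻¹ ≡ 30 (mod 61), so λ ≡ 24·30 ≡ 49.
  x = λ² - 43 - 43 = 2401 - 86 ≡ 58; y = λ·(43 - 58) - 60 ≡ 59. → (58, 59)
3Q: (58, 59) + (43, 60). λ = (60 - 59)/(43 - 58) ≡ 1/46 mod 61. 46⁻¹ ≡ 4 (mod 61), so λ ≡ 4.
  x = λ² - 58 - 43 = 16 - 101 ≡ 37; y = λ·(58 - 37) - 59 ≡ 25. → (37, 25)
4Q: (37, 25) + (43, 60). λ = (60 - 25)/(43 - 37) ≡ 35/6 mod 61. 6⁻¹ ≡ 51 (mod 61) since 6·51 = 306 ≡ 1, so λ ≡ 16.
  x = λ² - 37 - 43 = 256 - 80 ≡ 54; y = λ·(37 - 54) - 25 ≡ 8. → (54, 8)
5Q: (54, 8) + (43, 60). λ = (60 - 8)/(43 - 54) ≡ 52/50 mod 61. 50⁻¹ ≡ 11 (mod 61), so λ ≡ 23.
  x = λ² - 54 - 43 = 529 - 97 ≡ 5; y = λ·(54 - 5) - 8 ≡ 21. → (5, 21)
6Q: (5, 21) + (43, 60). λ = (60 - 21)/(43 - 5) ≡ 39/38 mod 61. 38⁻¹ ≡ 53 (mod 61) since 38·53 = 2014 ≡ 1, so λ ≡ 54.
  x = λ² - 5 - 43 = 2916 - 48 ≡ 1; y = λ·(5 - 1) - 21 ≡ 12. → (1, 12)
7Q: (1, 12) + (43, 60). λ = (60 - 12)/(43 - 1) ≡ 48/42 mod 61. 42⁻¹ ≡ 16 (mod 61) since 42·16 = 672 ≡ 1, so λ ≡ 36.
  x = λ² - 1 - 43 = 1296 - 44 ≡ 32; y = λ·(1 - 32) - 12 ≡ 31. → (32, 31)
8Q: (32, 31) + (43, 60). λ = (60 - 31)/(43 - 32) ≡ 29/11 mod 61. 11⁻¹ ≡ 50 (mod 61), so λ ≡ 47.
  x = λ² - 32 - 43 = 2209 - 75 ≡ 60; y = λ·(32 - 60) - 31 ≡ 56. → (60, 56)

(60, 56)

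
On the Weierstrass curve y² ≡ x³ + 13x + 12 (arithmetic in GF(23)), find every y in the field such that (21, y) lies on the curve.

x³ + 13x + 12 = 9546 ≡ 1 (mod 23).
Square roots of 1 mod 23: 1 and 22 (since 1² = 1 ≡ 1).

1, 22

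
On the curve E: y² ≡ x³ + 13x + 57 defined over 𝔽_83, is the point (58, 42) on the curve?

no

y² = 42² ≡ 21; x³ + 13x + 57 = 195923 ≡ 43 (mod 83). 21 ≠ 43.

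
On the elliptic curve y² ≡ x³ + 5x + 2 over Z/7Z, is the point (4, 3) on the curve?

y² = 3² ≡ 2; x³ + 5x + 2 = 86 ≡ 2 (mod 7). 2 = 2.

yes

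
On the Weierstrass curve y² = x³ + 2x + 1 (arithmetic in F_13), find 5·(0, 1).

Write G = (0, 1).
Double-and-add on 5 = (101)₂. Start with G = (0, 1) for the leading 1-bit.
double: tangent at (0, 1): λ = (3·0² + 2)/(2·1) ≡ 2/2. 2⁻¹ ≡ 7 (mod 13), so λ ≡ 2·7 ≡ 1.
  x = λ² - 0 - 0 = 1 - 0 ≡ 1; y = λ·(0 - 1) - 1 ≡ 11. → (1, 11)
double: tangent at (1, 11): λ = (3·1² + 2)/(2·11) ≡ 5/9. 9⁻¹ ≡ 3 (mod 13), so λ ≡ 5·3 ≡ 2.
  x = λ² - 1 - 1 = 4 - 2 ≡ 2; y = λ·(1 - 2) - 11 ≡ 0. → (2, 0)
add G: (2, 0) + (0, 1). λ = (1 - 0)/(0 - 2) ≡ 1/11 mod 13. 11⁻¹ ≡ 6 (mod 13), so λ ≡ 6.
  x = λ² - 2 - 0 = 36 - 2 ≡ 8; y = λ·(2 - 8) - 0 ≡ 3. → (8, 3)

(8, 3)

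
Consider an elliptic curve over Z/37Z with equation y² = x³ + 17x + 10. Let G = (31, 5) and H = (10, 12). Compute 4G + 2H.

(33, 27)

First 4G:
Repeated addition: build up to 4G.
2G: tangent at (31, 5): λ = (3·31² + 17)/(2·5) ≡ 14/10. 10⁻¹ ≡ 26 (mod 37), so λ ≡ 14·26 ≡ 31.
  x = λ² - 31 - 31 = 961 - 62 ≡ 11; y = λ·(31 - 11) - 5 ≡ 23. → (11, 23)
3G: (11, 23) + (31, 5). λ = (5 - 23)/(31 - 11) ≡ 19/20 mod 37. 20⁻¹ ≡ 13 (mod 37), so λ ≡ 25.
  x = λ² - 11 - 31 = 625 - 42 ≡ 28; y = λ·(11 - 28) - 23 ≡ 33. → (28, 33)
4G: (28, 33) + (31, 5). λ = (5 - 33)/(31 - 28) ≡ 9/3 mod 37. 3⁻¹ ≡ 25 (mod 37), so λ ≡ 3.
  x = λ² - 28 - 31 = 9 - 59 ≡ 24; y = λ·(28 - 24) - 33 ≡ 16. → (24, 16)
4G = (24, 16).
Next 2H:
Repeated addition: build up to 2H.
2H: tangent at (10, 12): λ = (3·10² + 17)/(2·12) ≡ 21/24. 24⁻¹ ≡ 17 (mod 37), so λ ≡ 21·17 ≡ 24.
  x = λ² - 10 - 10 = 576 - 20 ≡ 1; y = λ·(10 - 1) - 12 ≡ 19. → (1, 19)
2H = (1, 19).
Finally 4G + 2H:
(24, 16) + (1, 19). λ = (19 - 16)/(1 - 24) ≡ 3/14 mod 37. 14⁻¹ ≡ 8 (mod 37) since 14·8 = 112 ≡ 1, so λ ≡ 24.
  x = λ² - 24 - 1 = 576 - 25 ≡ 33; y = λ·(24 - 33) - 16 ≡ 27. → (33, 27)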